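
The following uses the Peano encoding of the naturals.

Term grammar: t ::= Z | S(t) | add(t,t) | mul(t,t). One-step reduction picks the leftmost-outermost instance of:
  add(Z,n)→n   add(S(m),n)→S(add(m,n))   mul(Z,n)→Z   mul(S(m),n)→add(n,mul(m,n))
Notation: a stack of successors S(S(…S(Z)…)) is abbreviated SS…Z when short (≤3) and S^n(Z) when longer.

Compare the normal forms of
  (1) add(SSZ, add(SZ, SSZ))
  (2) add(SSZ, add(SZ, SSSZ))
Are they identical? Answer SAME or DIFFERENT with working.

Term A:
  start: add(SSZ, add(SZ, SSZ))
  step 1: S(add(SZ, add(SZ, SSZ)))
  step 2: S(S(add(Z, add(SZ, SSZ))))
  step 3: S(S(add(SZ, SSZ)))
  step 4: S(S(S(add(Z, SSZ))))
  step 5: S^5(Z)

Term B:
  start: add(SSZ, add(SZ, SSSZ))
  step 1: S(add(SZ, add(SZ, SSSZ)))
  step 2: S(S(add(Z, add(SZ, SSSZ))))
  step 3: S(S(add(SZ, SSSZ)))
  step 4: S(S(S(add(Z, SSSZ))))
  step 5: S^6(Z)

Answer: DIFFERENT — A ⇓ S^5(Z), B ⇓ S^6(Z)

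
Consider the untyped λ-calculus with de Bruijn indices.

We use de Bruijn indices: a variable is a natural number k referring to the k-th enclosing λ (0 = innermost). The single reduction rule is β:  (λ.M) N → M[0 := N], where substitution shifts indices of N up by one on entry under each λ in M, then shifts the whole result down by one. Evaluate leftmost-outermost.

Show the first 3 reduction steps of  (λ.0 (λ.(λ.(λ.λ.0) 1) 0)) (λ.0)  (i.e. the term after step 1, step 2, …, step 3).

  start: (λ.0 (λ.(λ.(λ.λ.0) 1) 0)) (λ.0)
  step 1: (λ.0) (λ.(λ.(λ.λ.0) 1) 0)
  step 2: λ.(λ.(λ.λ.0) 1) 0
  step 3: λ.(λ.λ.0) 0

Answer: after 3 steps: λ.(λ.λ.0) 0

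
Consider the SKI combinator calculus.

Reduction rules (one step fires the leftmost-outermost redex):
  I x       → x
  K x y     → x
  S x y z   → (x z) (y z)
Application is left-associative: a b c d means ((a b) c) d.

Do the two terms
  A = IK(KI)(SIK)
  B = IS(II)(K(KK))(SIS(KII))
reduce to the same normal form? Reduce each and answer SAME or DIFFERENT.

Answer: DIFFERENT — A ⇓ KI, B ⇓ SI(KK)

Working:
Term A:
  start: IK(KI)(SIK)
  step 1: K(KI)(SIK)
  step 2: KI

Term B:
  start: IS(II)(K(KK))(SIS(KII))
  step 1: S(II)(K(KK))(SIS(KII))
  step 2: II(SIS(KII))(K(KK)(SIS(KII)))
  step 3: I(SIS(KII))(K(KK)(SIS(KII)))
  step 4: SIS(KII)(K(KK)(SIS(KII)))
  step 5: I(KII)(S(KII))(K(KK)(SIS(KII)))
  step 6: KII(S(KII))(K(KK)(SIS(KII)))
  step 7: I(S(KII))(K(KK)(SIS(KII)))
  step 8: S(KII)(K(KK)(SIS(KII)))
  step 9: SI(K(KK)(SIS(KII)))
  step 10: SI(KK)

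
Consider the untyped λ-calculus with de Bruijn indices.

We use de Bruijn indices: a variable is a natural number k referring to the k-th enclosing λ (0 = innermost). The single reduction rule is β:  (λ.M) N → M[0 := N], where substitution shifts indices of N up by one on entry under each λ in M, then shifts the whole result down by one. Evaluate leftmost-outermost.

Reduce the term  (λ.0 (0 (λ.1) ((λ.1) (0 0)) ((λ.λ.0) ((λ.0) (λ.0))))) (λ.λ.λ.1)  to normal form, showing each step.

  start: (λ.0 (0 (λ.1) ((λ.1) (0 0)) ((λ.λ.0) ((λ.0) (λ.0))))) (λ.λ.λ.1)
  →1  (λ.λ.λ.1) ((λ.λ.λ.1) (λ.λ.λ.λ.1) ((λ.λ.λ.λ.1) ((λ.λ.λ.1) (λ.λ.λ.1))) ((λ.λ.0) ((λ.0) (λ.0))))
  →2  λ.λ.1

Answer: normal form = λ.λ.1  (in 2 steps)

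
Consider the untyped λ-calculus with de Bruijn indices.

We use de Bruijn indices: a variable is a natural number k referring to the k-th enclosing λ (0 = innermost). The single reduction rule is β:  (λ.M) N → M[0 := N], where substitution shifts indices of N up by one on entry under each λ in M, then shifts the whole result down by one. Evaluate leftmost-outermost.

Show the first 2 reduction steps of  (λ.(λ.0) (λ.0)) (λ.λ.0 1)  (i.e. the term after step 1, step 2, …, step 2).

Answer: after 2 steps: λ.0

Working:
  start: (λ.(λ.0) (λ.0)) (λ.λ.0 1)
  [1] (λ.0) (λ.0)
  [2] λ.0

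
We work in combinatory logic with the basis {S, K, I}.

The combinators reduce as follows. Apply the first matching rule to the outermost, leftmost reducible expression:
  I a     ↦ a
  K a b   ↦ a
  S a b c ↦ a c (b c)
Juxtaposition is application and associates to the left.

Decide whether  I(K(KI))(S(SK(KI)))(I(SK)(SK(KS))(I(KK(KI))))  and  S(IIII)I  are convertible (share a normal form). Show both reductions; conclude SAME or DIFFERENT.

Answer: DIFFERENT — A ⇓ I, B ⇓ SII

Derivation:
Term A:
  start: I(K(KI))(S(SK(KI)))(I(SK)(SK(KS))(I(KK(KI))))
  [1] K(KI)(S(SK(KI)))(I(SK)(SK(KS))(I(KK(KI))))
  [2] KI(I(SK)(SK(KS))(I(KK(KI))))
  [3] I

Term B:
  start: S(IIII)I
  [1] S(III)I
  [2] S(II)I
  [3] SII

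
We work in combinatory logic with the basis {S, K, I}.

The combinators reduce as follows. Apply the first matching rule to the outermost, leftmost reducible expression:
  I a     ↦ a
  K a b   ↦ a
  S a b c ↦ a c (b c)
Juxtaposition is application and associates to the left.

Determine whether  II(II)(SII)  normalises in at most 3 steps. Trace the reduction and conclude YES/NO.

Answer: NO — after 3 steps the term is I(SII), not yet normal

Derivation:
  start: II(II)(SII)
  [1] I(II)(SII)
  [2] II(SII)
  [3] I(SII)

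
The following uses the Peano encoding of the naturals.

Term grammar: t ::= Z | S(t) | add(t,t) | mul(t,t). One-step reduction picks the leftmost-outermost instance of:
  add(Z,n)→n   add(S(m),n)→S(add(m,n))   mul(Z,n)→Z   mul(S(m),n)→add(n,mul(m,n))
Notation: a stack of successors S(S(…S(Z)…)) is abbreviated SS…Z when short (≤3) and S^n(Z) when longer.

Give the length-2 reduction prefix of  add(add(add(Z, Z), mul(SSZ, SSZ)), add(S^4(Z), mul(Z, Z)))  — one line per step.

  start: add(add(add(Z, Z), mul(SSZ, SSZ)), add(S^4(Z), mul(Z, Z)))
  [1] add(add(Z, mul(SSZ, SSZ)), add(S^4(Z), mul(Z, Z)))
  [2] add(mul(SSZ, SSZ), add(S^4(Z), mul(Z, Z)))

Answer: after 2 steps: add(mul(SSZ, SSZ), add(S^4(Z), mul(Z, Z)))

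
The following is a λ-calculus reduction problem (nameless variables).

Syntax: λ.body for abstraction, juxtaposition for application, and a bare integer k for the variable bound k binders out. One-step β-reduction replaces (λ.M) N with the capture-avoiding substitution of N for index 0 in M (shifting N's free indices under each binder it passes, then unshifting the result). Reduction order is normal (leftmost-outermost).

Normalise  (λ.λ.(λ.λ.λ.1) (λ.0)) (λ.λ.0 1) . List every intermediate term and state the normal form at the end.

  start: (λ.λ.(λ.λ.λ.1) (λ.0)) (λ.λ.0 1)
  step 1: λ.(λ.λ.λ.1) (λ.0)
  step 2: λ.λ.λ.1

Answer: normal form = λ.λ.λ.1  (in 2 steps)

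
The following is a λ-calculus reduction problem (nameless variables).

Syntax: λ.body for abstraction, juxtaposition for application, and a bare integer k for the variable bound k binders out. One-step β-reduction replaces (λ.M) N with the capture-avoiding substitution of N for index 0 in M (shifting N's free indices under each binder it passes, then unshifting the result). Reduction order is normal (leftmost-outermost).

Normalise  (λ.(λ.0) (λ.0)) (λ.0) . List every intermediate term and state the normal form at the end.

Answer: normal form = λ.0  (in 2 steps)

Derivation:
  start: (λ.(λ.0) (λ.0)) (λ.0)
  [1] (λ.0) (λ.0)
  [2] λ.0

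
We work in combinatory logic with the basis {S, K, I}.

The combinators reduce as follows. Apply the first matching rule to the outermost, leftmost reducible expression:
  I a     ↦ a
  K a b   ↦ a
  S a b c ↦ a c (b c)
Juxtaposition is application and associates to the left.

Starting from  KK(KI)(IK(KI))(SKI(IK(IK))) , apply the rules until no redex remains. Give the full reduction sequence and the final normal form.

Answer: normal form = K(KI)  (in 3 steps)

Derivation:
  start: KK(KI)(IK(KI))(SKI(IK(IK)))
  step 1: K(IK(KI))(SKI(IK(IK)))
  step 2: IK(KI)
  step 3: K(KI)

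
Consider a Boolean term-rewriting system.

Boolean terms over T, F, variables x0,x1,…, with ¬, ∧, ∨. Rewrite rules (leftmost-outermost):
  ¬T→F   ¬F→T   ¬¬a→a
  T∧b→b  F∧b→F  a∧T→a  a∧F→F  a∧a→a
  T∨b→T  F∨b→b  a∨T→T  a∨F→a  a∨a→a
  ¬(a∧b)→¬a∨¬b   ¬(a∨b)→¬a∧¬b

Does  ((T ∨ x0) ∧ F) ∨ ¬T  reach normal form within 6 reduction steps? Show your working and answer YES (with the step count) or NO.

  start: ((T ∨ x0) ∧ F) ∨ ¬T
  →1  F ∨ ¬T
  →2  ¬T
  →3  F

Answer: YES — reaches normal form F in 3 ≤ 6 steps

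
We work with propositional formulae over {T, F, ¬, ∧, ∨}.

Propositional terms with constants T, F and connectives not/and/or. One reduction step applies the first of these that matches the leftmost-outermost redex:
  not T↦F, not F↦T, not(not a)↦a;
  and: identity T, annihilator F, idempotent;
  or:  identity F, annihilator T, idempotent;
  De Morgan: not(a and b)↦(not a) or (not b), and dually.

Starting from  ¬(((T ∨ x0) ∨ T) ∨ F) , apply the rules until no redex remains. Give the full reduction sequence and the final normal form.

  start: ¬(((T ∨ x0) ∨ T) ∨ F)
  [1] ¬((T ∨ x0) ∨ T) ∧ ¬F
  [2] (¬(T ∨ x0) ∧ ¬T) ∧ ¬F
  [3] ((¬T ∧ ¬x0) ∧ ¬T) ∧ ¬F
  [4] ((F ∧ ¬x0) ∧ ¬T) ∧ ¬F
  [5] (F ∧ ¬T) ∧ ¬F
  [6] F ∧ ¬F
  [7] F

Answer: normal form = F  (in 7 steps)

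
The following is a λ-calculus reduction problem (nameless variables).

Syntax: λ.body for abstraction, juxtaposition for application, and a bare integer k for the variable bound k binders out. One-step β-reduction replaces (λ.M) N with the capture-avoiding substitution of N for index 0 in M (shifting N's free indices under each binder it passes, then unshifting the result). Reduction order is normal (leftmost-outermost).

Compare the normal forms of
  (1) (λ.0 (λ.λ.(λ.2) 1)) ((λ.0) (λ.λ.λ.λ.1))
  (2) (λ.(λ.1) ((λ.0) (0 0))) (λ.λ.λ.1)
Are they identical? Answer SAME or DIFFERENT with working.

Answer: SAME — A ⇓ λ.λ.λ.1, B ⇓ λ.λ.λ.1

Derivation:
Term A:
  start: (λ.0 (λ.λ.(λ.2) 1)) ((λ.0) (λ.λ.λ.λ.1))
  [1] (λ.0) (λ.λ.λ.λ.1) (λ.λ.(λ.2) 1)
  [2] (λ.λ.λ.λ.1) (λ.λ.(λ.2) 1)
  [3] λ.λ.λ.1

Term B:
  start: (λ.(λ.1) ((λ.0) (0 0))) (λ.λ.λ.1)
  [1] (λ.λ.λ.λ.1) ((λ.0) ((λ.λ.λ.1) (λ.λ.λ.1)))
  [2] λ.λ.λ.1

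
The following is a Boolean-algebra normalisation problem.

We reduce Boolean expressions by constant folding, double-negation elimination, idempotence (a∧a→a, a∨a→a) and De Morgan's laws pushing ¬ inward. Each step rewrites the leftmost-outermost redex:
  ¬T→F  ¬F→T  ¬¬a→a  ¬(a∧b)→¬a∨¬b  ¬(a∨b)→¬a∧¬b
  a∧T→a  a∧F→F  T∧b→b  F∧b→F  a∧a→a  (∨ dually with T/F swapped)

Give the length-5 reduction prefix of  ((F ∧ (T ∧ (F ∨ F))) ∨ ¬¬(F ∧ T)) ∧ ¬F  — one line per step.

  start: ((F ∧ (T ∧ (F ∨ F))) ∨ ¬¬(F ∧ T)) ∧ ¬F
  step 1: (F ∨ ¬¬(F ∧ T)) ∧ ¬F
  step 2: ¬¬(F ∧ T) ∧ ¬F
  step 3: (F ∧ T) ∧ ¬F
  step 4: F ∧ ¬F
  step 5: F

Answer: after 5 steps: F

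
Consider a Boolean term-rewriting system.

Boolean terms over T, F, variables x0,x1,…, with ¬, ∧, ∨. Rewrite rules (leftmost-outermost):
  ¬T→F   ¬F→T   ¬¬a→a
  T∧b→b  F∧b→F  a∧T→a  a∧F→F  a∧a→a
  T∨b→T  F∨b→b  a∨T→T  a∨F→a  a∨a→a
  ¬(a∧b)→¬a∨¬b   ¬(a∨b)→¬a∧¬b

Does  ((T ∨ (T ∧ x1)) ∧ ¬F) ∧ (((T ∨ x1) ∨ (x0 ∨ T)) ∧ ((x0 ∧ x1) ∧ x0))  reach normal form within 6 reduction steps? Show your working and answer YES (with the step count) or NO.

Answer: NO — after 6 steps the term is T ∧ ((x0 ∧ x1) ∧ x0), not yet normal

Reduction:
  start: ((T ∨ (T ∧ x1)) ∧ ¬F) ∧ (((T ∨ x1) ∨ (x0 ∨ T)) ∧ ((x0 ∧ x1) ∧ x0))
  step 1: (T ∧ ¬F) ∧ (((T ∨ x1) ∨ (x0 ∨ T)) ∧ ((x0 ∧ x1) ∧ x0))
  step 2: ¬F ∧ (((T ∨ x1) ∨ (x0 ∨ T)) ∧ ((x0 ∧ x1) ∧ x0))
  step 3: T ∧ (((T ∨ x1) ∨ (x0 ∨ T)) ∧ ((x0 ∧ x1) ∧ x0))
  step 4: ((T ∨ x1) ∨ (x0 ∨ T)) ∧ ((x0 ∧ x1) ∧ x0)
  step 5: (T ∨ (x0 ∨ T)) ∧ ((x0 ∧ x1) ∧ x0)
  step 6: T ∧ ((x0 ∧ x1) ∧ x0)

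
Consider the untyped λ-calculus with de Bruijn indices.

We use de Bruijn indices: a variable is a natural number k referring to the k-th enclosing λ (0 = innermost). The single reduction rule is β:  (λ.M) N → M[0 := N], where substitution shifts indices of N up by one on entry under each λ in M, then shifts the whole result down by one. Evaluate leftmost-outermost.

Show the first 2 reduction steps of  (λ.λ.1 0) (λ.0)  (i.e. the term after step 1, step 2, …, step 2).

  start: (λ.λ.1 0) (λ.0)
  →1  λ.(λ.0) 0
  →2  λ.0

Answer: after 2 steps: λ.0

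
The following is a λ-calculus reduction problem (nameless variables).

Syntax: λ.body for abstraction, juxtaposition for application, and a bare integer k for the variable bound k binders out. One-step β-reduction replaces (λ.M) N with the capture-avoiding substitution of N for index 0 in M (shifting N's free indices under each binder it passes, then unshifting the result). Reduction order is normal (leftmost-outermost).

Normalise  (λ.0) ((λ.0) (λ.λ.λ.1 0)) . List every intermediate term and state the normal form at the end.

  start: (λ.0) ((λ.0) (λ.λ.λ.1 0))
  [1] (λ.0) (λ.λ.λ.1 0)
  [2] λ.λ.λ.1 0

Answer: normal form = λ.λ.λ.1 0  (in 2 steps)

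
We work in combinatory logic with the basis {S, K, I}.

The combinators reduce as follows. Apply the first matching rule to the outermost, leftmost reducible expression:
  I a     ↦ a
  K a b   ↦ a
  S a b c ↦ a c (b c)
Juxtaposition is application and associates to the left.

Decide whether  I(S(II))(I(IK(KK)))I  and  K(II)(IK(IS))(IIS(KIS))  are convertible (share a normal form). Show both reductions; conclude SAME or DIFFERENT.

Answer: DIFFERENT — A ⇓ KK, B ⇓ SI

Derivation:
Term A:
  start: I(S(II))(I(IK(KK)))I
  step 1: S(II)(I(IK(KK)))I
  step 2: III(I(IK(KK))I)
  step 3: II(I(IK(KK))I)
  step 4: I(I(IK(KK))I)
  step 5: I(IK(KK))I
  step 6: IK(KK)I
  step 7: K(KK)I
  step 8: KK

Term B:
  start: K(II)(IK(IS))(IIS(KIS))
  step 1: II(IIS(KIS))
  step 2: I(IIS(KIS))
  step 3: IIS(KIS)
  step 4: IS(KIS)
  step 5: S(KIS)
  step 6: SI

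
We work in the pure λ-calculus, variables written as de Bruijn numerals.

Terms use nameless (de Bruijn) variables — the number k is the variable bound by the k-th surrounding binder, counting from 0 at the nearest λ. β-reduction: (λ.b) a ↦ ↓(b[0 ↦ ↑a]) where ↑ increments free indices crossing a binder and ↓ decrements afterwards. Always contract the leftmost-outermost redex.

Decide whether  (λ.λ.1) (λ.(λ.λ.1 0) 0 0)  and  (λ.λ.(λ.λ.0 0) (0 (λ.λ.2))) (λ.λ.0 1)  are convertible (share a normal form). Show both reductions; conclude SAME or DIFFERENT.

Answer: SAME — A ⇓ λ.λ.0 0, B ⇓ λ.λ.0 0

Working:
Term A:
  start: (λ.λ.1) (λ.(λ.λ.1 0) 0 0)
  step 1: λ.λ.(λ.λ.1 0) 0 0
  step 2: λ.λ.(λ.1 0) 0
  step 3: λ.λ.0 0

Term B:
  start: (λ.λ.(λ.λ.0 0) (0 (λ.λ.2))) (λ.λ.0 1)
  step 1: λ.(λ.λ.0 0) (0 (λ.λ.2))
  step 2: λ.λ.0 0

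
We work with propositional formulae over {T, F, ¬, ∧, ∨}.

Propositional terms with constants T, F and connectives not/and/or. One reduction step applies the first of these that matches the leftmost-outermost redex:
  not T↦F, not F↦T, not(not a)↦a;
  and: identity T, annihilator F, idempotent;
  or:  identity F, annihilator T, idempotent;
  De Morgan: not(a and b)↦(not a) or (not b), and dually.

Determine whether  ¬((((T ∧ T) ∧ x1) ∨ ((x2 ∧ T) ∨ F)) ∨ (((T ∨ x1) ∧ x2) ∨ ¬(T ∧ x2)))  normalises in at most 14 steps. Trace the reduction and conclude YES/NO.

  start: ¬((((T ∧ T) ∧ x1) ∨ ((x2 ∧ T) ∨ F)) ∨ (((T ∨ x1) ∧ x2) ∨ ¬(T ∧ x2)))
  →1  ¬(((T ∧ T) ∧ x1) ∨ ((x2 ∧ T) ∨ F)) ∧ ¬(((T ∨ x1) ∧ x2) ∨ ¬(T ∧ x2))
  →2  (¬((T ∧ T) ∧ x1) ∧ ¬((x2 ∧ T) ∨ F)) ∧ ¬(((T ∨ x1) ∧ x2) ∨ ¬(T ∧ x2))
  →3  ((¬(T ∧ T) ∨ ¬x1) ∧ ¬((x2 ∧ T) ∨ F)) ∧ ¬(((T ∨ x1) ∧ x2) ∨ ¬(T ∧ x2))
  →4  (((¬T ∨ ¬T) ∨ ¬x1) ∧ ¬((x2 ∧ T) ∨ F)) ∧ ¬(((T ∨ x1) ∧ x2) ∨ ¬(T ∧ x2))
  →5  ((¬T ∨ ¬x1) ∧ ¬((x2 ∧ T) ∨ F)) ∧ ¬(((T ∨ x1) ∧ x2) ∨ ¬(T ∧ x2))
  →6  ((F ∨ ¬x1) ∧ ¬((x2 ∧ T) ∨ F)) ∧ ¬(((T ∨ x1) ∧ x2) ∨ ¬(T ∧ x2))
  →7  (¬x1 ∧ ¬((x2 ∧ T) ∨ F)) ∧ ¬(((T ∨ x1) ∧ x2) ∨ ¬(T ∧ x2))
  →8  (¬x1 ∧ (¬(x2 ∧ T) ∧ ¬F)) ∧ ¬(((T ∨ x1) ∧ x2) ∨ ¬(T ∧ x2))
  →9  (¬x1 ∧ ((¬x2 ∨ ¬T) ∧ ¬F)) ∧ ¬(((T ∨ x1) ∧ x2) ∨ ¬(T ∧ x2))
  →10  (¬x1 ∧ ((¬x2 ∨ F) ∧ ¬F)) ∧ ¬(((T ∨ x1) ∧ x2) ∨ ¬(T ∧ x2))
  →11  (¬x1 ∧ (¬x2 ∧ ¬F)) ∧ ¬(((T ∨ x1) ∧ x2) ∨ ¬(T ∧ x2))
  →12  (¬x1 ∧ (¬x2 ∧ T)) ∧ ¬(((T ∨ x1) ∧ x2) ∨ ¬(T ∧ x2))
  →13  (¬x1 ∧ ¬x2) ∧ ¬(((T ∨ x1) ∧ x2) ∨ ¬(T ∧ x2))
  →14  (¬x1 ∧ ¬x2) ∧ (¬((T ∨ x1) ∧ x2) ∧ ¬¬(T ∧ x2))

Answer: NO — after 14 steps the term is (¬x1 ∧ ¬x2) ∧ (¬((T ∨ x1) ∧ x2) ∧ ¬¬(T ∧ x2)), not yet normal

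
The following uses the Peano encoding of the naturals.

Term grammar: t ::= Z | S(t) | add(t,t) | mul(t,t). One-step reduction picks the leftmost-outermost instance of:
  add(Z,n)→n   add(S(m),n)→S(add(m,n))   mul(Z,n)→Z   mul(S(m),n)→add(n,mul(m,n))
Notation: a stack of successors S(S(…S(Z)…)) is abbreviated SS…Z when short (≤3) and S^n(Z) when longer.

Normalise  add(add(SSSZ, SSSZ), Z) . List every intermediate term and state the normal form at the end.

Answer: normal form = S^6(Z)  (in 11 steps)

Working:
  start: add(add(SSSZ, SSSZ), Z)
  →1  add(S(add(SSZ, SSSZ)), Z)
  →2  S(add(add(SSZ, SSSZ), Z))
  →3  S(add(S(add(SZ, SSSZ)), Z))
  →4  S(S(add(add(SZ, SSSZ), Z)))
  →5  S(S(add(S(add(Z, SSSZ)), Z)))
  →6  S(S(S(add(add(Z, SSSZ), Z))))
  →7  S(S(S(add(SSSZ, Z))))
  →8  S(S(S(S(add(SSZ, Z)))))
  →9  S(S(S(S(S(add(SZ, Z))))))
  →10  S(S(S(S(S(S(add(Z, Z)))))))
  →11  S^6(Z)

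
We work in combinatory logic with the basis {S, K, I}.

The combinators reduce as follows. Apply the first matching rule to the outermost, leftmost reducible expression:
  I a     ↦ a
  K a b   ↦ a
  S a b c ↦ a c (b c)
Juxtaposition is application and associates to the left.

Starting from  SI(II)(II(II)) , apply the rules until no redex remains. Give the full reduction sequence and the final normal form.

  start: SI(II)(II(II))
  →1  I(II(II))(II(II(II)))
  →2  II(II)(II(II(II)))
  →3  I(II)(II(II(II)))
  →4  II(II(II(II)))
  →5  I(II(II(II)))
  →6  II(II(II))
  →7  I(II(II))
  →8  II(II)
  →9  I(II)
  →10  II
  →11  I

Answer: normal form = I  (in 11 steps)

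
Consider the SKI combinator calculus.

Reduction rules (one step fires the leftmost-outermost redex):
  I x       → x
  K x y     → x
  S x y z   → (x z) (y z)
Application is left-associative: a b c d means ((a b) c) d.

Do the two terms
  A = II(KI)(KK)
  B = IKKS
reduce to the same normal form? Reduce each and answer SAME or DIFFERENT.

Answer: DIFFERENT — A ⇓ I, B ⇓ K

Derivation:
Term A:
  start: II(KI)(KK)
  step 1: I(KI)(KK)
  step 2: KI(KK)
  step 3: I

Term B:
  start: IKKS
  step 1: KKS
  step 2: K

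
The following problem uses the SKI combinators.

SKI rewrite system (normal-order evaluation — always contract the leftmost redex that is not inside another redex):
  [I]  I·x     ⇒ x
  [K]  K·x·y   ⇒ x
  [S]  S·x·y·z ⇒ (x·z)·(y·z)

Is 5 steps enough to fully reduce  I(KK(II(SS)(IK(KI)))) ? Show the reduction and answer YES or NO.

  start: I(KK(II(SS)(IK(KI))))
  step 1: KK(II(SS)(IK(KI)))
  step 2: K

Answer: YES — reaches normal form K in 2 ≤ 5 steps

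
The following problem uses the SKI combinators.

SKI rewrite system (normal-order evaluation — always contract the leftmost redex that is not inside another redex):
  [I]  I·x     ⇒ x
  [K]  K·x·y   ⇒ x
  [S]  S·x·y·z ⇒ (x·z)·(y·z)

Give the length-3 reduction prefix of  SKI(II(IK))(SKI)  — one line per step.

Answer: after 3 steps: I(IK)(SKI)

Reduction:
  start: SKI(II(IK))(SKI)
  step 1: K(II(IK))(I(II(IK)))(SKI)
  step 2: II(IK)(SKI)
  step 3: I(IK)(SKI)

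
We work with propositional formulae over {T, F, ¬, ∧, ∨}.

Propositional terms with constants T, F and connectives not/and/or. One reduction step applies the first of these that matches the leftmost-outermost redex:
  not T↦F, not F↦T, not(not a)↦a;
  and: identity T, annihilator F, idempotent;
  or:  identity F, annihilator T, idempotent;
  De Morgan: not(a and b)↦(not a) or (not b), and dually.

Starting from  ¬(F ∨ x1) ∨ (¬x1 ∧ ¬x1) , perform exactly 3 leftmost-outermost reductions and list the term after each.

  start: ¬(F ∨ x1) ∨ (¬x1 ∧ ¬x1)
  [1] (¬F ∧ ¬x1) ∨ (¬x1 ∧ ¬x1)
  [2] (T ∧ ¬x1) ∨ (¬x1 ∧ ¬x1)
  [3] ¬x1 ∨ (¬x1 ∧ ¬x1)

Answer: after 3 steps: ¬x1 ∨ (¬x1 ∧ ¬x1)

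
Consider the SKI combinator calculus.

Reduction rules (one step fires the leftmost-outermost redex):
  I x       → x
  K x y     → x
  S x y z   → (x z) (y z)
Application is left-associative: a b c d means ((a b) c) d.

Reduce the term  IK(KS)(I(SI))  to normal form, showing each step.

Answer: normal form = KS  (in 2 steps)

Derivation:
  start: IK(KS)(I(SI))
  →1  K(KS)(I(SI))
  →2  KS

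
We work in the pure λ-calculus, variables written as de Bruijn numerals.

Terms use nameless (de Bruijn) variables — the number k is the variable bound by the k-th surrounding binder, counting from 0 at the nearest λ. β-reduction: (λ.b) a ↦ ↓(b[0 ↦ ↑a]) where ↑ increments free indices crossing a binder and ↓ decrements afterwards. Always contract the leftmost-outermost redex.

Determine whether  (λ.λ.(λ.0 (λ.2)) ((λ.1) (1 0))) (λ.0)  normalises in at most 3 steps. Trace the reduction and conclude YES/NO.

  start: (λ.λ.(λ.0 (λ.2)) ((λ.1) (1 0))) (λ.0)
  →1  λ.(λ.0 (λ.2)) ((λ.1) ((λ.0) 0))
  →2  λ.(λ.1) ((λ.0) 0) (λ.1)
  →3  λ.0 (λ.1)

Answer: YES — reaches normal form λ.0 (λ.1) in 3 ≤ 3 steps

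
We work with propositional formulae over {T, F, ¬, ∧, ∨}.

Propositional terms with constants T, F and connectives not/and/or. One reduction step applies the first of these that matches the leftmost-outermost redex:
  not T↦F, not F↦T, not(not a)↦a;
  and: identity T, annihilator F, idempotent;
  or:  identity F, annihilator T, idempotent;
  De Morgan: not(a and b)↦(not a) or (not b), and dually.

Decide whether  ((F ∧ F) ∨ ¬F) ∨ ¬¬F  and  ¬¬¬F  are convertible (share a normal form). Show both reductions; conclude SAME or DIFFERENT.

Answer: SAME — A ⇓ T, B ⇓ T

Reduction:
Term A:
  start: ((F ∧ F) ∨ ¬F) ∨ ¬¬F
  [1] (F ∨ ¬F) ∨ ¬¬F
  [2] ¬F ∨ ¬¬F
  [3] T ∨ ¬¬F
  [4] T

Term B:
  start: ¬¬¬F
  [1] ¬F
  [2] T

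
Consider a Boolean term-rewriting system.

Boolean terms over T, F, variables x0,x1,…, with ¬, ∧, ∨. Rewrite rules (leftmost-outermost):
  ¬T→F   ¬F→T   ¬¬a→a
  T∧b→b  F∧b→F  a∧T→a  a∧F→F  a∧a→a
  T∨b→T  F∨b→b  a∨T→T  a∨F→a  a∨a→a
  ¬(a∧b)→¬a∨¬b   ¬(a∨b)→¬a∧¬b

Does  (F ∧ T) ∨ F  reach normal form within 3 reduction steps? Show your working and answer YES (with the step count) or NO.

Answer: YES — reaches normal form F in 2 ≤ 3 steps

Reduction:
  start: (F ∧ T) ∨ F
  [1] F ∧ T
  [2] F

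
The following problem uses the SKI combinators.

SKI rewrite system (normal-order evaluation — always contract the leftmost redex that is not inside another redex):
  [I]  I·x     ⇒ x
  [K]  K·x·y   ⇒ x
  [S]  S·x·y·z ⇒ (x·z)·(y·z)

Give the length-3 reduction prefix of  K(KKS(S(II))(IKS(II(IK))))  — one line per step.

Answer: after 3 steps: K(SI)

Working:
  start: K(KKS(S(II))(IKS(II(IK))))
  step 1: K(K(S(II))(IKS(II(IK))))
  step 2: K(S(II))
  step 3: K(SI)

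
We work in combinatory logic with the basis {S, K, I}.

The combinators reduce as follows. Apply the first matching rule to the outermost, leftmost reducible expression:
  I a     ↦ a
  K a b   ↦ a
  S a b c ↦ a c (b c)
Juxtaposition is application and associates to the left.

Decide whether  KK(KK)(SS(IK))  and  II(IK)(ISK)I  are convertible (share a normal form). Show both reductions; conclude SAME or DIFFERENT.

Answer: DIFFERENT — A ⇓ K(SSK), B ⇓ SK

Reduction:
Term A:
  start: KK(KK)(SS(IK))
  →1  K(SS(IK))
  →2  K(SSK)

Term B:
  start: II(IK)(ISK)I
  →1  I(IK)(ISK)I
  →2  IK(ISK)I
  →3  K(ISK)I
  →4  ISK
  →5  SK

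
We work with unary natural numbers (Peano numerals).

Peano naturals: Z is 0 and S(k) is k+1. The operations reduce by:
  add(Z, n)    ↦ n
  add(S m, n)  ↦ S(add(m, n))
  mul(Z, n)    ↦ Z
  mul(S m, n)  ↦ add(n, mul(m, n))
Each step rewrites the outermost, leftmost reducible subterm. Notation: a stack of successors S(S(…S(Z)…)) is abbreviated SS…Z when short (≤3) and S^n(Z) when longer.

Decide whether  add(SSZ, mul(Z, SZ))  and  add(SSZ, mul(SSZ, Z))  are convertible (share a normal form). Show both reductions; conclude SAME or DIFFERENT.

Answer: SAME — A ⇓ SSZ, B ⇓ SSZ

Derivation:
Term A:
  start: add(SSZ, mul(Z, SZ))
  →1  S(add(SZ, mul(Z, SZ)))
  →2  S(S(add(Z, mul(Z, SZ))))
  →3  S(S(mul(Z, SZ)))
  →4  SSZ

Term B:
  start: add(SSZ, mul(SSZ, Z))
  →1  S(add(SZ, mul(SSZ, Z)))
  →2  S(S(add(Z, mul(SSZ, Z))))
  →3  S(S(mul(SSZ, Z)))
  →4  S(S(add(Z, mul(SZ, Z))))
  →5  S(S(mul(SZ, Z)))
  →6  S(S(add(Z, mul(Z, Z))))
  →7  S(S(mul(Z, Z)))
  →8  SSZ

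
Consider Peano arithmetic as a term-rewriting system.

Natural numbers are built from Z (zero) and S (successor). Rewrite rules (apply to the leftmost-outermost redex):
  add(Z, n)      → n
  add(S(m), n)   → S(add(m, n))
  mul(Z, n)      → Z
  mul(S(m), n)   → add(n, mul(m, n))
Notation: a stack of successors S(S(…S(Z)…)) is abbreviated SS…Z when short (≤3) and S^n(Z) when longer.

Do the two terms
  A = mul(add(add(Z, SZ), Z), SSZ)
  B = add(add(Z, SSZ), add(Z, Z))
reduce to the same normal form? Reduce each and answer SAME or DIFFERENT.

Answer: SAME — A ⇓ SSZ, B ⇓ SSZ

Working:
Term A:
  start: mul(add(add(Z, SZ), Z), SSZ)
  →1  mul(add(SZ, Z), SSZ)
  →2  mul(S(add(Z, Z)), SSZ)
  →3  add(SSZ, mul(add(Z, Z), SSZ))
  →4  S(add(SZ, mul(add(Z, Z), SSZ)))
  →5  S(S(add(Z, mul(add(Z, Z), SSZ))))
  →6  S(S(mul(add(Z, Z), SSZ)))
  →7  S(S(mul(Z, SSZ)))
  →8  SSZ

Term B:
  start: add(add(Z, SSZ), add(Z, Z))
  →1  add(SSZ, add(Z, Z))
  →2  S(add(SZ, add(Z, Z)))
  →3  S(S(add(Z, add(Z, Z))))
  →4  S(S(add(Z, Z)))
  →5  SSZ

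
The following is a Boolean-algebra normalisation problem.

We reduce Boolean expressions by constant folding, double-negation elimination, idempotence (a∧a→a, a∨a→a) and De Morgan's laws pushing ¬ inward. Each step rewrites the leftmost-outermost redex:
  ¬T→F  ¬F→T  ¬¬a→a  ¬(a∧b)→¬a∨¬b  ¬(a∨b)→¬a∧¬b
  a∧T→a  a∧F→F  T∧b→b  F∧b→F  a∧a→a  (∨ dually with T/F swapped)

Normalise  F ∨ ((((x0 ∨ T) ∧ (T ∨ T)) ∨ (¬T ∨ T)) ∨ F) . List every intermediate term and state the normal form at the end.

Answer: normal form = T  (in 6 steps)

Reduction:
  start: F ∨ ((((x0 ∨ T) ∧ (T ∨ T)) ∨ (¬T ∨ T)) ∨ F)
  →1  (((x0 ∨ T) ∧ (T ∨ T)) ∨ (¬T ∨ T)) ∨ F
  →2  ((x0 ∨ T) ∧ (T ∨ T)) ∨ (¬T ∨ T)
  →3  (T ∧ (T ∨ T)) ∨ (¬T ∨ T)
  →4  (T ∨ T) ∨ (¬T ∨ T)
  →5  T ∨ (¬T ∨ T)
  →6  T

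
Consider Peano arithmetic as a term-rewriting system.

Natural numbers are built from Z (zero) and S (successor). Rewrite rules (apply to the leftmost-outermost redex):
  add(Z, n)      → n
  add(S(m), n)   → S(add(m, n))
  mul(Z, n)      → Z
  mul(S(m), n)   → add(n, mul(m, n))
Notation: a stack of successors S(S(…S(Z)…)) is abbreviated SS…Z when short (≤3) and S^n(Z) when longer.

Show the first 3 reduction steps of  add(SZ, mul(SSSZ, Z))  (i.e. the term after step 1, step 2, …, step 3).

Answer: after 3 steps: S(add(Z, mul(SSZ, Z)))

Derivation:
  start: add(SZ, mul(SSSZ, Z))
  [1] S(add(Z, mul(SSSZ, Z)))
  [2] S(mul(SSSZ, Z))
  [3] S(add(Z, mul(SSZ, Z)))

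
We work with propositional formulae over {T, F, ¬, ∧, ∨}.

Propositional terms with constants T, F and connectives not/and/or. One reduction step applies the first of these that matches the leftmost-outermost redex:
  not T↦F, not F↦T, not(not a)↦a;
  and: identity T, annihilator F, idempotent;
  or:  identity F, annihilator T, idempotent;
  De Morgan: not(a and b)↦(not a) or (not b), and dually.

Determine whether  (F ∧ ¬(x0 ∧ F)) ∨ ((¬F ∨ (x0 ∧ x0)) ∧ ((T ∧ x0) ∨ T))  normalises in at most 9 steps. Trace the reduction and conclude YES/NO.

Answer: YES — reaches normal form T in 6 ≤ 9 steps

Working:
  start: (F ∧ ¬(x0 ∧ F)) ∨ ((¬F ∨ (x0 ∧ x0)) ∧ ((T ∧ x0) ∨ T))
  →1  F ∨ ((¬F ∨ (x0 ∧ x0)) ∧ ((T ∧ x0) ∨ T))
  →2  (¬F ∨ (x0 ∧ x0)) ∧ ((T ∧ x0) ∨ T)
  →3  (T ∨ (x0 ∧ x0)) ∧ ((T ∧ x0) ∨ T)
  →4  T ∧ ((T ∧ x0) ∨ T)
  →5  (T ∧ x0) ∨ T
  →6  T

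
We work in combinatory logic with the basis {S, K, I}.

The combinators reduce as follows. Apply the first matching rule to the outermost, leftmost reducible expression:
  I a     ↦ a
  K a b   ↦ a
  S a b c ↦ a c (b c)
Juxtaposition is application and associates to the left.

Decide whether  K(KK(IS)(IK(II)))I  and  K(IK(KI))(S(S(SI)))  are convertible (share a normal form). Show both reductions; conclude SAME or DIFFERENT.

Answer: SAME — A ⇓ K(KI), B ⇓ K(KI)

Derivation:
Term A:
  start: K(KK(IS)(IK(II)))I
  →1  KK(IS)(IK(II))
  →2  K(IK(II))
  →3  K(K(II))
  →4  K(KI)

Term B:
  start: K(IK(KI))(S(S(SI)))
  →1  IK(KI)
  →2  K(KI)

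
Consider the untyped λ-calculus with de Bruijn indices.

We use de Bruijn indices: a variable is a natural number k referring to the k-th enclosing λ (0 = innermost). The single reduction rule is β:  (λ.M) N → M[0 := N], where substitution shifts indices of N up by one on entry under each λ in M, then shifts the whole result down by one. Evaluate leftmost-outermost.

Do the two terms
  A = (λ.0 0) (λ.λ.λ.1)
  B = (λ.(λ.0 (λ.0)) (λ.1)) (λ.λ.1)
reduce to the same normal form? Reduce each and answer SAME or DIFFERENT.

Answer: SAME — A ⇓ λ.λ.1, B ⇓ λ.λ.1

Derivation:
Term A:
  start: (λ.0 0) (λ.λ.λ.1)
  [1] (λ.λ.λ.1) (λ.λ.λ.1)
  [2] λ.λ.1

Term B:
  start: (λ.(λ.0 (λ.0)) (λ.1)) (λ.λ.1)
  [1] (λ.0 (λ.0)) (λ.λ.λ.1)
  [2] (λ.λ.λ.1) (λ.0)
  [3] λ.λ.1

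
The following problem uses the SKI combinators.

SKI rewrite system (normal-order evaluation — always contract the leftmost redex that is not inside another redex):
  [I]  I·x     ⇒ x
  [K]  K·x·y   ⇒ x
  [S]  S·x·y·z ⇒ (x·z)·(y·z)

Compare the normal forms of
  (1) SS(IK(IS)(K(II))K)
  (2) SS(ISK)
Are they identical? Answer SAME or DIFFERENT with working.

Term A:
  start: SS(IK(IS)(K(II))K)
  →1  SS(K(IS)(K(II))K)
  →2  SS(ISK)
  →3  SS(SK)

Term B:
  start: SS(ISK)
  →1  SS(SK)

Answer: SAME — A ⇓ SS(SK), B ⇓ SS(SK)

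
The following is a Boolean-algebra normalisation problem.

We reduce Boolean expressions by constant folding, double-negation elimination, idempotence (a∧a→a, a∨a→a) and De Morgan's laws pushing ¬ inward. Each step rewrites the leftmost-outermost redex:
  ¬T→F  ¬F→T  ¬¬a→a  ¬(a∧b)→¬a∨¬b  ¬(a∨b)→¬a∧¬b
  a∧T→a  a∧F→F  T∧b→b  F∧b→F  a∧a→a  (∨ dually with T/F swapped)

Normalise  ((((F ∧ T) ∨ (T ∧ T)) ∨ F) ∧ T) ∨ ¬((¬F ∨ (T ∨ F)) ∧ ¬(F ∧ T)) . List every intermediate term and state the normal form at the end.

Answer: normal form = T  (in 6 steps)

Derivation:
  start: ((((F ∧ T) ∨ (T ∧ T)) ∨ F) ∧ T) ∨ ¬((¬F ∨ (T ∨ F)) ∧ ¬(F ∧ T))
  step 1: (((F ∧ T) ∨ (T ∧ T)) ∨ F) ∨ ¬((¬F ∨ (T ∨ F)) ∧ ¬(F ∧ T))
  step 2: ((F ∧ T) ∨ (T ∧ T)) ∨ ¬((¬F ∨ (T ∨ F)) ∧ ¬(F ∧ T))
  step 3: (F ∨ (T ∧ T)) ∨ ¬((¬F ∨ (T ∨ F)) ∧ ¬(F ∧ T))
  step 4: (T ∧ T) ∨ ¬((¬F ∨ (T ∨ F)) ∧ ¬(F ∧ T))
  step 5: T ∨ ¬((¬F ∨ (T ∨ F)) ∧ ¬(F ∧ T))
  step 6: T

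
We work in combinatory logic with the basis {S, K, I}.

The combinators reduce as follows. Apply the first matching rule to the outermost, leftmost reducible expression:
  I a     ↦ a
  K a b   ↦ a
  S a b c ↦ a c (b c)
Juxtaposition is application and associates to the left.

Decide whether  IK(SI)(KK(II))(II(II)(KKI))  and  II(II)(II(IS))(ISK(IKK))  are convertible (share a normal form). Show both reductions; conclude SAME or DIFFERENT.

Term A:
  start: IK(SI)(KK(II))(II(II)(KKI))
  step 1: K(SI)(KK(II))(II(II)(KKI))
  step 2: SI(II(II)(KKI))
  step 3: SI(I(II)(KKI))
  step 4: SI(II(KKI))
  step 5: SI(I(KKI))
  step 6: SI(KKI)
  step 7: SIK

Term B:
  start: II(II)(II(IS))(ISK(IKK))
  step 1: I(II)(II(IS))(ISK(IKK))
  step 2: II(II(IS))(ISK(IKK))
  step 3: I(II(IS))(ISK(IKK))
  step 4: II(IS)(ISK(IKK))
  step 5: I(IS)(ISK(IKK))
  step 6: IS(ISK(IKK))
  step 7: S(ISK(IKK))
  step 8: S(SK(IKK))
  step 9: S(SK(KK))

Answer: DIFFERENT — A ⇓ SIK, B ⇓ S(SK(KK))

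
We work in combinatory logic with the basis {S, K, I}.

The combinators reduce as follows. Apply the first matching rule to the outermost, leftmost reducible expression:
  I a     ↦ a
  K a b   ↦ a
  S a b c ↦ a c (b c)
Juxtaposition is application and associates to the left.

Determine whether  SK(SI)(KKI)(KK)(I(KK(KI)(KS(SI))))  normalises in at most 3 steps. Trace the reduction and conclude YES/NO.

  start: SK(SI)(KKI)(KK)(I(KK(KI)(KS(SI))))
  [1] K(KKI)(SI(KKI))(KK)(I(KK(KI)(KS(SI))))
  [2] KKI(KK)(I(KK(KI)(KS(SI))))
  [3] K(KK)(I(KK(KI)(KS(SI))))

Answer: NO — after 3 steps the term is K(KK)(I(KK(KI)(KS(SI)))), not yet normal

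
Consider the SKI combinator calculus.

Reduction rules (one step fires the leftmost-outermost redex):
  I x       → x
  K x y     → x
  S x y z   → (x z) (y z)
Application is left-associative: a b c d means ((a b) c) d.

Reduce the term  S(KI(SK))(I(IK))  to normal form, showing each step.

Answer: normal form = SIK  (in 3 steps)

Working:
  start: S(KI(SK))(I(IK))
  →1  SI(I(IK))
  →2  SI(IK)
  →3  SIK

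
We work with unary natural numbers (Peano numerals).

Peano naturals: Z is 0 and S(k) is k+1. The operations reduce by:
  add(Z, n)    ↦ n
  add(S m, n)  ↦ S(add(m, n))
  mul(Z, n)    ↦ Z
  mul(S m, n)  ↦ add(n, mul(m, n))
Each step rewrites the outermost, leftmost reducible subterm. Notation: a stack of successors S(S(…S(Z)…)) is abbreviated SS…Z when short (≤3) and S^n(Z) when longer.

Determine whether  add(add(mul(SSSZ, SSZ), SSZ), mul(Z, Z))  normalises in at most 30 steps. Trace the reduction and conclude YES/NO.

Answer: YES — reaches normal form S^8(Z) in 30 ≤ 30 steps

Reduction:
  start: add(add(mul(SSSZ, SSZ), SSZ), mul(Z, Z))
  step 1: add(add(add(SSZ, mul(SSZ, SSZ)), SSZ), mul(Z, Z))
  step 2: add(add(S(add(SZ, mul(SSZ, SSZ))), SSZ), mul(Z, Z))
  step 3: add(S(add(add(SZ, mul(SSZ, SSZ)), SSZ)), mul(Z, Z))
  step 4: S(add(add(add(SZ, mul(SSZ, SSZ)), SSZ), mul(Z, Z)))
  step 5: S(add(add(S(add(Z, mul(SSZ, SSZ))), SSZ), mul(Z, Z)))
  step 6: S(add(S(add(add(Z, mul(SSZ, SSZ)), SSZ)), mul(Z, Z)))
  step 7: S(S(add(add(add(Z, mul(SSZ, SSZ)), SSZ), mul(Z, Z))))
  step 8: S(S(add(add(mul(SSZ, SSZ), SSZ), mul(Z, Z))))
  step 9: S(S(add(add(add(SSZ, mul(SZ, SSZ)), SSZ), mul(Z, Z))))
  step 10: S(S(add(add(S(add(SZ, mul(SZ, SSZ))), SSZ), mul(Z, Z))))
  step 11: S(S(add(S(add(add(SZ, mul(SZ, SSZ)), SSZ)), mul(Z, Z))))
  step 12: S(S(S(add(add(add(SZ, mul(SZ, SSZ)), SSZ), mul(Z, Z)))))
  step 13: S(S(S(add(add(S(add(Z, mul(SZ, SSZ))), SSZ), mul(Z, Z)))))
  step 14: S(S(S(add(S(add(add(Z, mul(SZ, SSZ)), SSZ)), mul(Z, Z)))))
  step 15: S(S(S(S(add(add(add(Z, mul(SZ, SSZ)), SSZ), mul(Z, Z))))))
  step 16: S(S(S(S(add(add(mul(SZ, SSZ), SSZ), mul(Z, Z))))))
  step 17: S(S(S(S(add(add(add(SSZ, mul(Z, SSZ)), SSZ), mul(Z, Z))))))
  step 18: S(S(S(S(add(add(S(add(SZ, mul(Z, SSZ))), SSZ), mul(Z, Z))))))
  step 19: S(S(S(S(add(S(add(add(SZ, mul(Z, SSZ)), SSZ)), mul(Z, Z))))))
  step 20: S(S(S(S(S(add(add(add(SZ, mul(Z, SSZ)), SSZ), mul(Z, Z)))))))
  step 21: S(S(S(S(S(add(add(S(add(Z, mul(Z, SSZ))), SSZ), mul(Z, Z)))))))
  step 22: S(S(S(S(S(add(S(add(add(Z, mul(Z, SSZ)), SSZ)), mul(Z, Z)))))))
  step 23: S(S(S(S(S(S(add(add(add(Z, mul(Z, SSZ)), SSZ), mul(Z, Z))))))))
  step 24: S(S(S(S(S(S(add(add(mul(Z, SSZ), SSZ), mul(Z, Z))))))))
  step 25: S(S(S(S(S(S(add(add(Z, SSZ), mul(Z, Z))))))))
  step 26: S(S(S(S(S(S(add(SSZ, mul(Z, Z))))))))
  step 27: S(S(S(S(S(S(S(add(SZ, mul(Z, Z)))))))))
  step 28: S(S(S(S(S(S(S(S(add(Z, mul(Z, Z))))))))))
  step 29: S(S(S(S(S(S(S(S(mul(Z, Z)))))))))
  step 30: S^8(Z)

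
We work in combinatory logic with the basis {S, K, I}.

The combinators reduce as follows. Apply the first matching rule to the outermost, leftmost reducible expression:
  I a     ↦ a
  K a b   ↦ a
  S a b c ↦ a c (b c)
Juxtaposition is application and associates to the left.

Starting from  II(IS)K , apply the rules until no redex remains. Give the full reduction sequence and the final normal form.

Answer: normal form = SK  (in 3 steps)

Working:
  start: II(IS)K
  →1  I(IS)K
  →2  ISK
  →3  SK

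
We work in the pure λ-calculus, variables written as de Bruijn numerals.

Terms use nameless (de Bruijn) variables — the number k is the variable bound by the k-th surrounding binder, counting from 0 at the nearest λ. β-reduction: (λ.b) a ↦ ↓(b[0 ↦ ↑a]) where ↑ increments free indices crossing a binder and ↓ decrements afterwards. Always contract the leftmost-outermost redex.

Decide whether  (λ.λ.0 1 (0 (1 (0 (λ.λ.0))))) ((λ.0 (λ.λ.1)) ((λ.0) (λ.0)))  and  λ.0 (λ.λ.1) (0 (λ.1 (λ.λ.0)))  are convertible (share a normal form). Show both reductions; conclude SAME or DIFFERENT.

Answer: SAME — A ⇓ λ.0 (λ.λ.1) (0 (λ.1 (λ.λ.0))), B ⇓ λ.0 (λ.λ.1) (0 (λ.1 (λ.λ.0)))

Reduction:
Term A:
  start: (λ.λ.0 1 (0 (1 (0 (λ.λ.0))))) ((λ.0 (λ.λ.1)) ((λ.0) (λ.0)))
  [1] λ.0 ((λ.0 (λ.λ.1)) ((λ.0) (λ.0))) (0 ((λ.0 (λ.λ.1)) ((λ.0) (λ.0)) (0 (λ.λ.0))))
  [2] λ.0 ((λ.0) (λ.0) (λ.λ.1)) (0 ((λ.0 (λ.λ.1)) ((λ.0) (λ.0)) (0 (λ.λ.0))))
  [3] λ.0 ((λ.0) (λ.λ.1)) (0 ((λ.0 (λ.λ.1)) ((λ.0) (λ.0)) (0 (λ.λ.0))))
  [4] λ.0 (λ.λ.1) (0 ((λ.0 (λ.λ.1)) ((λ.0) (λ.0)) (0 (λ.λ.0))))
  [5] λ.0 (λ.λ.1) (0 ((λ.0) (λ.0) (λ.λ.1) (0 (λ.λ.0))))
  [6] λ.0 (λ.λ.1) (0 ((λ.0) (λ.λ.1) (0 (λ.λ.0))))
  [7] λ.0 (λ.λ.1) (0 ((λ.λ.1) (0 (λ.λ.0))))
  [8] λ.0 (λ.λ.1) (0 (λ.1 (λ.λ.0)))

Term B:
  start: λ.0 (λ.λ.1) (0 (λ.1 (λ.λ.0)))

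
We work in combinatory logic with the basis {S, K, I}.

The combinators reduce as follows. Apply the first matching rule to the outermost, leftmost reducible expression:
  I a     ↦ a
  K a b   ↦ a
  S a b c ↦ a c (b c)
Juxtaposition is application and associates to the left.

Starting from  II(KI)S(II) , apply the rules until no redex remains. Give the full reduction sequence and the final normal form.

Answer: normal form = I  (in 5 steps)

Reduction:
  start: II(KI)S(II)
  step 1: I(KI)S(II)
  step 2: KIS(II)
  step 3: I(II)
  step 4: II
  step 5: I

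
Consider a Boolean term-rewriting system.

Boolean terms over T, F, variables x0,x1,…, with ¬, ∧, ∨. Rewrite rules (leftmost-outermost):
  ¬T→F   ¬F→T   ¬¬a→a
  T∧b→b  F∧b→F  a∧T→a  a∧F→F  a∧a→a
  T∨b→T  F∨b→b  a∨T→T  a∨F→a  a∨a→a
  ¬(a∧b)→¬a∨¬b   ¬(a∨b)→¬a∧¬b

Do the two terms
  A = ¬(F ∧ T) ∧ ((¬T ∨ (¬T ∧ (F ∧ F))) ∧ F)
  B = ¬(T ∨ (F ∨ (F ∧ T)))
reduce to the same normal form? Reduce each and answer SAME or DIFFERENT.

Term A:
  start: ¬(F ∧ T) ∧ ((¬T ∨ (¬T ∧ (F ∧ F))) ∧ F)
  step 1: (¬F ∨ ¬T) ∧ ((¬T ∨ (¬T ∧ (F ∧ F))) ∧ F)
  step 2: (T ∨ ¬T) ∧ ((¬T ∨ (¬T ∧ (F ∧ F))) ∧ F)
  step 3: T ∧ ((¬T ∨ (¬T ∧ (F ∧ F))) ∧ F)
  step 4: (¬T ∨ (¬T ∧ (F ∧ F))) ∧ F
  step 5: F

Term B:
  start: ¬(T ∨ (F ∨ (F ∧ T)))
  step 1: ¬T ∧ ¬(F ∨ (F ∧ T))
  step 2: F ∧ ¬(F ∨ (F ∧ T))
  step 3: F

Answer: SAME — A ⇓ F, B ⇓ F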